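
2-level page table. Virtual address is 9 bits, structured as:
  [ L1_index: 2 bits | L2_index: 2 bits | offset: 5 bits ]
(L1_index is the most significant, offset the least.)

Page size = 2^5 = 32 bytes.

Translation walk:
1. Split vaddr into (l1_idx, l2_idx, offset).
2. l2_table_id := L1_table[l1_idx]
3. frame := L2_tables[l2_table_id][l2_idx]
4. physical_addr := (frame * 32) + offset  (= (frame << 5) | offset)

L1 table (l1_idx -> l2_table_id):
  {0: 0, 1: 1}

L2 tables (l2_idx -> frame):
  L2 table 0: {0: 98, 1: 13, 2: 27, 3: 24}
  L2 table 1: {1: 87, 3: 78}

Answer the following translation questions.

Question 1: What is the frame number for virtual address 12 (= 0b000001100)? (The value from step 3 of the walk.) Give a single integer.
vaddr = 12: l1_idx=0, l2_idx=0
L1[0] = 0; L2[0][0] = 98

Answer: 98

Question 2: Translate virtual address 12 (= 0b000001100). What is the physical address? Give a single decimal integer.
vaddr = 12 = 0b000001100
Split: l1_idx=0, l2_idx=0, offset=12
L1[0] = 0
L2[0][0] = 98
paddr = 98 * 32 + 12 = 3148

Answer: 3148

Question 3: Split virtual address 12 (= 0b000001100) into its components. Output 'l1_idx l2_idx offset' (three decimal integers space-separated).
Answer: 0 0 12

Derivation:
vaddr = 12 = 0b000001100
  top 2 bits -> l1_idx = 0
  next 2 bits -> l2_idx = 0
  bottom 5 bits -> offset = 12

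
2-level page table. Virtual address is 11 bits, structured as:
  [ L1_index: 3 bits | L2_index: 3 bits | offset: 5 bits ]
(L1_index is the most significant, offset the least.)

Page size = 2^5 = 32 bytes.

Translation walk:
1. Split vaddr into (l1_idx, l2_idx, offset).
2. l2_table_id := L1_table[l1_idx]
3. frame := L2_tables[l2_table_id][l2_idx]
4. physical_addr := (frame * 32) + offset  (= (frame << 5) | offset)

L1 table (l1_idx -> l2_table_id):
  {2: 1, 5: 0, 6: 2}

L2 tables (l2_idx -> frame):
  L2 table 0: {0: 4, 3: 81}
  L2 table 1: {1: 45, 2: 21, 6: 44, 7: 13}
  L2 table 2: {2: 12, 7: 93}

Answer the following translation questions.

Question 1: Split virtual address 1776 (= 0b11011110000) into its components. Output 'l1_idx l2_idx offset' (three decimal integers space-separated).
Answer: 6 7 16

Derivation:
vaddr = 1776 = 0b11011110000
  top 3 bits -> l1_idx = 6
  next 3 bits -> l2_idx = 7
  bottom 5 bits -> offset = 16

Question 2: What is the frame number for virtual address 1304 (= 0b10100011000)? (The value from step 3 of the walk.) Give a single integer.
Answer: 4

Derivation:
vaddr = 1304: l1_idx=5, l2_idx=0
L1[5] = 0; L2[0][0] = 4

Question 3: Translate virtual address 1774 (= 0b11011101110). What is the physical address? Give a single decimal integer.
Answer: 2990

Derivation:
vaddr = 1774 = 0b11011101110
Split: l1_idx=6, l2_idx=7, offset=14
L1[6] = 2
L2[2][7] = 93
paddr = 93 * 32 + 14 = 2990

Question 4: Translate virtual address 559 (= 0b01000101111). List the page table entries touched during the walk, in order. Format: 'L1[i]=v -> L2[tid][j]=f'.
Answer: L1[2]=1 -> L2[1][1]=45

Derivation:
vaddr = 559 = 0b01000101111
Split: l1_idx=2, l2_idx=1, offset=15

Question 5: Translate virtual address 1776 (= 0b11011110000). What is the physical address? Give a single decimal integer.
vaddr = 1776 = 0b11011110000
Split: l1_idx=6, l2_idx=7, offset=16
L1[6] = 2
L2[2][7] = 93
paddr = 93 * 32 + 16 = 2992

Answer: 2992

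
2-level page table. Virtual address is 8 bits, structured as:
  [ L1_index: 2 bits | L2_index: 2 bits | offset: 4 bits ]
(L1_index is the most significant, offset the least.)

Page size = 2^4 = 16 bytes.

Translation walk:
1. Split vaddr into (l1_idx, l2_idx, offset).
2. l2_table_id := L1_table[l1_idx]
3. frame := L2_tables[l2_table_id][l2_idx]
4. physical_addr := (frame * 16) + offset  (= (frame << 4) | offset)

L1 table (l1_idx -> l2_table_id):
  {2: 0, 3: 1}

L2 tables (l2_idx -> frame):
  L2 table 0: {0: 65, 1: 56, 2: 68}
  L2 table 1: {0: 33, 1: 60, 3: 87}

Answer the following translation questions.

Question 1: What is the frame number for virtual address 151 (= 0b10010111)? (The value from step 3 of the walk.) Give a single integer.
Answer: 56

Derivation:
vaddr = 151: l1_idx=2, l2_idx=1
L1[2] = 0; L2[0][1] = 56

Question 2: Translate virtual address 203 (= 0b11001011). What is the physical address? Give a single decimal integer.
Answer: 539

Derivation:
vaddr = 203 = 0b11001011
Split: l1_idx=3, l2_idx=0, offset=11
L1[3] = 1
L2[1][0] = 33
paddr = 33 * 16 + 11 = 539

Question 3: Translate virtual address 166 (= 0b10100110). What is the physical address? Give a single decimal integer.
vaddr = 166 = 0b10100110
Split: l1_idx=2, l2_idx=2, offset=6
L1[2] = 0
L2[0][2] = 68
paddr = 68 * 16 + 6 = 1094

Answer: 1094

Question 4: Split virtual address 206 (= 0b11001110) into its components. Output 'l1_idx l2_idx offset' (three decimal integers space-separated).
Answer: 3 0 14

Derivation:
vaddr = 206 = 0b11001110
  top 2 bits -> l1_idx = 3
  next 2 bits -> l2_idx = 0
  bottom 4 bits -> offset = 14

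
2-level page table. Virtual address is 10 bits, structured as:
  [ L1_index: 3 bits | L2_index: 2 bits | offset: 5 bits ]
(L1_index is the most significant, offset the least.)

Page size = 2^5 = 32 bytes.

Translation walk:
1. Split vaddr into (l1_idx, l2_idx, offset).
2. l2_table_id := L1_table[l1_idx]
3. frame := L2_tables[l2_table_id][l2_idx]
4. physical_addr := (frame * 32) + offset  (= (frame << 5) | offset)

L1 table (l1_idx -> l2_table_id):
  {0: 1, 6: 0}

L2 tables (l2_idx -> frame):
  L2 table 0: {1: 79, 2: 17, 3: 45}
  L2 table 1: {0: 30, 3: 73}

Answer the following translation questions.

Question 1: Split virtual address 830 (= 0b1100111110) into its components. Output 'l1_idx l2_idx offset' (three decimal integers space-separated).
vaddr = 830 = 0b1100111110
  top 3 bits -> l1_idx = 6
  next 2 bits -> l2_idx = 1
  bottom 5 bits -> offset = 30

Answer: 6 1 30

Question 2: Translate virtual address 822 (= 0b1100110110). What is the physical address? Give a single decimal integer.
Answer: 2550

Derivation:
vaddr = 822 = 0b1100110110
Split: l1_idx=6, l2_idx=1, offset=22
L1[6] = 0
L2[0][1] = 79
paddr = 79 * 32 + 22 = 2550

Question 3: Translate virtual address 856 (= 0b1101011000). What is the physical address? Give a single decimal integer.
Answer: 568

Derivation:
vaddr = 856 = 0b1101011000
Split: l1_idx=6, l2_idx=2, offset=24
L1[6] = 0
L2[0][2] = 17
paddr = 17 * 32 + 24 = 568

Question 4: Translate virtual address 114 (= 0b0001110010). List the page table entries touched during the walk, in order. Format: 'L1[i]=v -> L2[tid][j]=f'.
vaddr = 114 = 0b0001110010
Split: l1_idx=0, l2_idx=3, offset=18

Answer: L1[0]=1 -> L2[1][3]=73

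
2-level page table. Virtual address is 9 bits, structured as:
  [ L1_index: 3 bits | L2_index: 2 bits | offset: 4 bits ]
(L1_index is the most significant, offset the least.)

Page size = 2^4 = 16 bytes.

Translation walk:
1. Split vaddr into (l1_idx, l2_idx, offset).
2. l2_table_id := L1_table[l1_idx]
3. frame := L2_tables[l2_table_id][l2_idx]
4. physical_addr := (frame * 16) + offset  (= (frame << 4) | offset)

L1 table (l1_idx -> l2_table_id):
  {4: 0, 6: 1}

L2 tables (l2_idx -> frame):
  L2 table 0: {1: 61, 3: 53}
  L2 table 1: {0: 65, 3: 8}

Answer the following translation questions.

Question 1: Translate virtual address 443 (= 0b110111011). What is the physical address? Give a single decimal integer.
vaddr = 443 = 0b110111011
Split: l1_idx=6, l2_idx=3, offset=11
L1[6] = 1
L2[1][3] = 8
paddr = 8 * 16 + 11 = 139

Answer: 139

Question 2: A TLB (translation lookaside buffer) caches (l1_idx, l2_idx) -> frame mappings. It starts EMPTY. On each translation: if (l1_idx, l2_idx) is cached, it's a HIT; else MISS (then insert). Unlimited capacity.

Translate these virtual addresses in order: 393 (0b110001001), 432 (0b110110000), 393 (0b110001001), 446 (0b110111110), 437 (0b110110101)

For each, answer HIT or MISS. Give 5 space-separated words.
Answer: MISS MISS HIT HIT HIT

Derivation:
vaddr=393: (6,0) not in TLB -> MISS, insert
vaddr=432: (6,3) not in TLB -> MISS, insert
vaddr=393: (6,0) in TLB -> HIT
vaddr=446: (6,3) in TLB -> HIT
vaddr=437: (6,3) in TLB -> HIT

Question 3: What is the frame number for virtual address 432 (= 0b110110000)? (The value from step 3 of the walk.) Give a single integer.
vaddr = 432: l1_idx=6, l2_idx=3
L1[6] = 1; L2[1][3] = 8

Answer: 8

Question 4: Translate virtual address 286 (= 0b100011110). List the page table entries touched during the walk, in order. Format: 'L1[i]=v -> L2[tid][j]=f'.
Answer: L1[4]=0 -> L2[0][1]=61

Derivation:
vaddr = 286 = 0b100011110
Split: l1_idx=4, l2_idx=1, offset=14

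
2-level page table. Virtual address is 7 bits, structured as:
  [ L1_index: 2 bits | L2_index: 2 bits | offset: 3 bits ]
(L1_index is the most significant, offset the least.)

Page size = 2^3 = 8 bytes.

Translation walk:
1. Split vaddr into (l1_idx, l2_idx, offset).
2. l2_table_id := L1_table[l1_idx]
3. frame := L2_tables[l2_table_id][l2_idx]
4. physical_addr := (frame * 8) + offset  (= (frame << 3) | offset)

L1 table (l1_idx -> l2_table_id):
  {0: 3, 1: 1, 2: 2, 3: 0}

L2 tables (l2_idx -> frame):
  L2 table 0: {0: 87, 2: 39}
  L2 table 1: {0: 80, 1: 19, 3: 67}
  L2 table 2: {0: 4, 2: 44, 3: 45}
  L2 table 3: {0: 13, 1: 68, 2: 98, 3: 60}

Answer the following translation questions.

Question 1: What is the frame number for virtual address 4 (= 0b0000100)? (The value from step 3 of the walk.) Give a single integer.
Answer: 13

Derivation:
vaddr = 4: l1_idx=0, l2_idx=0
L1[0] = 3; L2[3][0] = 13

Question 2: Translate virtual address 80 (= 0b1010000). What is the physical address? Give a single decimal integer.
vaddr = 80 = 0b1010000
Split: l1_idx=2, l2_idx=2, offset=0
L1[2] = 2
L2[2][2] = 44
paddr = 44 * 8 + 0 = 352

Answer: 352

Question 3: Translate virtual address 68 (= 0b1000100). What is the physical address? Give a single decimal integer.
Answer: 36

Derivation:
vaddr = 68 = 0b1000100
Split: l1_idx=2, l2_idx=0, offset=4
L1[2] = 2
L2[2][0] = 4
paddr = 4 * 8 + 4 = 36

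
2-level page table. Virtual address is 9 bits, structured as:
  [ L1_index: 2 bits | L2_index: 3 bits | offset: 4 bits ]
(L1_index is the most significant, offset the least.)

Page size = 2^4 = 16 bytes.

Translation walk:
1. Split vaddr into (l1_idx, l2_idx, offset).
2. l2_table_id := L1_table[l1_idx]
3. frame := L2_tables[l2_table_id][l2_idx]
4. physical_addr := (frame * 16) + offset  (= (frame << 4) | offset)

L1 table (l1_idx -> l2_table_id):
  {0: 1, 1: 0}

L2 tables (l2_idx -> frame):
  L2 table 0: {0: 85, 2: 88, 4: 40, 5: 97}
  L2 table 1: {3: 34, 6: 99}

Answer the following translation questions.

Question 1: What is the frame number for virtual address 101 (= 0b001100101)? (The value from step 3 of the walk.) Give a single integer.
vaddr = 101: l1_idx=0, l2_idx=6
L1[0] = 1; L2[1][6] = 99

Answer: 99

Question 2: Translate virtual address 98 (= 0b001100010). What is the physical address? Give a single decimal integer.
Answer: 1586

Derivation:
vaddr = 98 = 0b001100010
Split: l1_idx=0, l2_idx=6, offset=2
L1[0] = 1
L2[1][6] = 99
paddr = 99 * 16 + 2 = 1586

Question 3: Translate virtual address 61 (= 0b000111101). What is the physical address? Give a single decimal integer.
Answer: 557

Derivation:
vaddr = 61 = 0b000111101
Split: l1_idx=0, l2_idx=3, offset=13
L1[0] = 1
L2[1][3] = 34
paddr = 34 * 16 + 13 = 557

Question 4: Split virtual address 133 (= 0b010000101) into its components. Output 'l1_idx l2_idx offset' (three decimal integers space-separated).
Answer: 1 0 5

Derivation:
vaddr = 133 = 0b010000101
  top 2 bits -> l1_idx = 1
  next 3 bits -> l2_idx = 0
  bottom 4 bits -> offset = 5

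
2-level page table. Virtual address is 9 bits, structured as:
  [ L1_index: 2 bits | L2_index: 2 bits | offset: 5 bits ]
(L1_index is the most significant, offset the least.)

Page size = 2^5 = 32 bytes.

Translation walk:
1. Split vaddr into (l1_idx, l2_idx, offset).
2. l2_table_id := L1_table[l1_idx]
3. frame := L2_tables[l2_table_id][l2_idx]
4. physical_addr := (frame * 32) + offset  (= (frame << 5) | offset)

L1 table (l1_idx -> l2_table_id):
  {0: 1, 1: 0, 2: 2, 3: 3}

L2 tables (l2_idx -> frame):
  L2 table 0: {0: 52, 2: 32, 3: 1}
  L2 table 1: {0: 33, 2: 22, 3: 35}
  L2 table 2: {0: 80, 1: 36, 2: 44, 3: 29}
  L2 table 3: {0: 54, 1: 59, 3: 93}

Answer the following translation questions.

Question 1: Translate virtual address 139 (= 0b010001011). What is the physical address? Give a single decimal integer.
vaddr = 139 = 0b010001011
Split: l1_idx=1, l2_idx=0, offset=11
L1[1] = 0
L2[0][0] = 52
paddr = 52 * 32 + 11 = 1675

Answer: 1675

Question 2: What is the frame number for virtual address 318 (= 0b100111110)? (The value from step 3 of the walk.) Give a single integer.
vaddr = 318: l1_idx=2, l2_idx=1
L1[2] = 2; L2[2][1] = 36

Answer: 36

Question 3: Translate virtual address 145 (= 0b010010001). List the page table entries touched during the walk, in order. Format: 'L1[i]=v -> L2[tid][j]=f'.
vaddr = 145 = 0b010010001
Split: l1_idx=1, l2_idx=0, offset=17

Answer: L1[1]=0 -> L2[0][0]=52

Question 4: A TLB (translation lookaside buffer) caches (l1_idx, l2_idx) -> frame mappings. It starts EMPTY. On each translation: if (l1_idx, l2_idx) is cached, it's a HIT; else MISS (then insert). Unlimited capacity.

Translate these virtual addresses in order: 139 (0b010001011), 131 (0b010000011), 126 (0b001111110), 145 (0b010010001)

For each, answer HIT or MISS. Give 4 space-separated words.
Answer: MISS HIT MISS HIT

Derivation:
vaddr=139: (1,0) not in TLB -> MISS, insert
vaddr=131: (1,0) in TLB -> HIT
vaddr=126: (0,3) not in TLB -> MISS, insert
vaddr=145: (1,0) in TLB -> HIT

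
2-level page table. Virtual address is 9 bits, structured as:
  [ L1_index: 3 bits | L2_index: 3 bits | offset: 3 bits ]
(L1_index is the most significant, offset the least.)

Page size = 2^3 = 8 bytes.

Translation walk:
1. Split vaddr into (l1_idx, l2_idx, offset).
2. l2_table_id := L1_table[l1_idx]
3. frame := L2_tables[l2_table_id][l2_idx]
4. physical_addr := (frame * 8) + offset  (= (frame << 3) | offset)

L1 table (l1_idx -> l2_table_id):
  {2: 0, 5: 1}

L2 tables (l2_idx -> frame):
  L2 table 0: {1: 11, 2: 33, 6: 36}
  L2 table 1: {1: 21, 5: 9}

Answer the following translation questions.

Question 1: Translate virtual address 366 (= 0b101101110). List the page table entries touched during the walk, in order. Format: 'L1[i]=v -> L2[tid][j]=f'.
Answer: L1[5]=1 -> L2[1][5]=9

Derivation:
vaddr = 366 = 0b101101110
Split: l1_idx=5, l2_idx=5, offset=6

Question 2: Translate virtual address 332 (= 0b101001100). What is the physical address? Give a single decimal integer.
vaddr = 332 = 0b101001100
Split: l1_idx=5, l2_idx=1, offset=4
L1[5] = 1
L2[1][1] = 21
paddr = 21 * 8 + 4 = 172

Answer: 172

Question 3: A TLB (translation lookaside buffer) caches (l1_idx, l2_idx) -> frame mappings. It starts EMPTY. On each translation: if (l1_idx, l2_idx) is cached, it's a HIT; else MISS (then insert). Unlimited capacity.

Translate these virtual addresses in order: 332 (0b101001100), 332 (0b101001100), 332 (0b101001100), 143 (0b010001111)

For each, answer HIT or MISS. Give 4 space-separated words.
vaddr=332: (5,1) not in TLB -> MISS, insert
vaddr=332: (5,1) in TLB -> HIT
vaddr=332: (5,1) in TLB -> HIT
vaddr=143: (2,1) not in TLB -> MISS, insert

Answer: MISS HIT HIT MISS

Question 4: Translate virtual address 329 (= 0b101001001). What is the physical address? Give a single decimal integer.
vaddr = 329 = 0b101001001
Split: l1_idx=5, l2_idx=1, offset=1
L1[5] = 1
L2[1][1] = 21
paddr = 21 * 8 + 1 = 169

Answer: 169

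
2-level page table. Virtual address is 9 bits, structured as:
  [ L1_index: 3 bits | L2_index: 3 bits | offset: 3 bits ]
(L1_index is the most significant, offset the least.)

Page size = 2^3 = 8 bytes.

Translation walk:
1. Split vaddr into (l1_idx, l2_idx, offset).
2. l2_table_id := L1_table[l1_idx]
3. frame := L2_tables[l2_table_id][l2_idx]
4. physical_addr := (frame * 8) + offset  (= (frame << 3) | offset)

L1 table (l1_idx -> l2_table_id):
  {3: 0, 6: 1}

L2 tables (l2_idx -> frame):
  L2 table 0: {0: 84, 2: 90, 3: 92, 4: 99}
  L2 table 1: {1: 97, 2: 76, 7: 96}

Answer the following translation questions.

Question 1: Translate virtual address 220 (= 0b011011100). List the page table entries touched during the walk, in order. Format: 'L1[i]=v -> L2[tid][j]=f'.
vaddr = 220 = 0b011011100
Split: l1_idx=3, l2_idx=3, offset=4

Answer: L1[3]=0 -> L2[0][3]=92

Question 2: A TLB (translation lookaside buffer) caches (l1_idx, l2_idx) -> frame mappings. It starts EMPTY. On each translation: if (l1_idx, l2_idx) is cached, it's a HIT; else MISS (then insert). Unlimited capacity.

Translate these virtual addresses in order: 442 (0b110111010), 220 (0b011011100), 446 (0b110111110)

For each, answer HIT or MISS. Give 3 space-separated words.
Answer: MISS MISS HIT

Derivation:
vaddr=442: (6,7) not in TLB -> MISS, insert
vaddr=220: (3,3) not in TLB -> MISS, insert
vaddr=446: (6,7) in TLB -> HIT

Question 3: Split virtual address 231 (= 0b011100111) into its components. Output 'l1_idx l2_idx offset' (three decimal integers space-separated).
Answer: 3 4 7

Derivation:
vaddr = 231 = 0b011100111
  top 3 bits -> l1_idx = 3
  next 3 bits -> l2_idx = 4
  bottom 3 bits -> offset = 7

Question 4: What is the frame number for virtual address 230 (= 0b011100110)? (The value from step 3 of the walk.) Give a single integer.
vaddr = 230: l1_idx=3, l2_idx=4
L1[3] = 0; L2[0][4] = 99

Answer: 99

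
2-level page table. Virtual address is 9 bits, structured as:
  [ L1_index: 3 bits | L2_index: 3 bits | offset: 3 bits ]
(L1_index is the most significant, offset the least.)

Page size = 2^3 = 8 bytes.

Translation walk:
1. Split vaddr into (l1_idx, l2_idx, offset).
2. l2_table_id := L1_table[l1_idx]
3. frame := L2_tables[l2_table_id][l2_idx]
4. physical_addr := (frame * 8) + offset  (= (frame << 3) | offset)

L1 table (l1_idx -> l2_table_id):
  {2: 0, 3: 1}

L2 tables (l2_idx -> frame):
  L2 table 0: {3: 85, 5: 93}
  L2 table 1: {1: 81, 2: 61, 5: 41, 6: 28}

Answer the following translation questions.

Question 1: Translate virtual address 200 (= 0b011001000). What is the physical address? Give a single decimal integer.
Answer: 648

Derivation:
vaddr = 200 = 0b011001000
Split: l1_idx=3, l2_idx=1, offset=0
L1[3] = 1
L2[1][1] = 81
paddr = 81 * 8 + 0 = 648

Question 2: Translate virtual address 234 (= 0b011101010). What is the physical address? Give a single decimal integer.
vaddr = 234 = 0b011101010
Split: l1_idx=3, l2_idx=5, offset=2
L1[3] = 1
L2[1][5] = 41
paddr = 41 * 8 + 2 = 330

Answer: 330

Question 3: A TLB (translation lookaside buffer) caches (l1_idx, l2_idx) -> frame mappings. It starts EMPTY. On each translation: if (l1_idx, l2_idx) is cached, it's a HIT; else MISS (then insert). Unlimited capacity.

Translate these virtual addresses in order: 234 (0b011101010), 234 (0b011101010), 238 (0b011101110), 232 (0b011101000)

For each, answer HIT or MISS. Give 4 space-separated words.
Answer: MISS HIT HIT HIT

Derivation:
vaddr=234: (3,5) not in TLB -> MISS, insert
vaddr=234: (3,5) in TLB -> HIT
vaddr=238: (3,5) in TLB -> HIT
vaddr=232: (3,5) in TLB -> HIT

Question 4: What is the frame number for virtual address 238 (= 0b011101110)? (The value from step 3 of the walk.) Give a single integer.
Answer: 41

Derivation:
vaddr = 238: l1_idx=3, l2_idx=5
L1[3] = 1; L2[1][5] = 41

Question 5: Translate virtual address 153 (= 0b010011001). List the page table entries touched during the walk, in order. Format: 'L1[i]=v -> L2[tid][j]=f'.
vaddr = 153 = 0b010011001
Split: l1_idx=2, l2_idx=3, offset=1

Answer: L1[2]=0 -> L2[0][3]=85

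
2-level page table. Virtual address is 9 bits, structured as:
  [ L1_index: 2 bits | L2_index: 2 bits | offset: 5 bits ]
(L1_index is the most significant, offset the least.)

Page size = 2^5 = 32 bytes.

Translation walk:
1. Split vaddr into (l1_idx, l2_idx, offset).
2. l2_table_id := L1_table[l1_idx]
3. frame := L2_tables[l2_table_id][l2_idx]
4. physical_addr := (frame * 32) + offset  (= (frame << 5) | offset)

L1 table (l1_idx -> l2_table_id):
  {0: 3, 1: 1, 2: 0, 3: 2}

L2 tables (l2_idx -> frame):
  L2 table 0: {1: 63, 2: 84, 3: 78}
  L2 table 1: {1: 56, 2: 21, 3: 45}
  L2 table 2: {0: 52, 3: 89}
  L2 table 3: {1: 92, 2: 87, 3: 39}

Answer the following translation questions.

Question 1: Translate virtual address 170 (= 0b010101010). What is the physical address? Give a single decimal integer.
Answer: 1802

Derivation:
vaddr = 170 = 0b010101010
Split: l1_idx=1, l2_idx=1, offset=10
L1[1] = 1
L2[1][1] = 56
paddr = 56 * 32 + 10 = 1802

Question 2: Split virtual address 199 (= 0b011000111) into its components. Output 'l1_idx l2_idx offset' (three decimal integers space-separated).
vaddr = 199 = 0b011000111
  top 2 bits -> l1_idx = 1
  next 2 bits -> l2_idx = 2
  bottom 5 bits -> offset = 7

Answer: 1 2 7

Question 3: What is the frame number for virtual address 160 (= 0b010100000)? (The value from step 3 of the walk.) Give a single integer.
Answer: 56

Derivation:
vaddr = 160: l1_idx=1, l2_idx=1
L1[1] = 1; L2[1][1] = 56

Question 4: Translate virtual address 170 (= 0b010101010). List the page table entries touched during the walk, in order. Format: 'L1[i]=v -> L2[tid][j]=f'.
vaddr = 170 = 0b010101010
Split: l1_idx=1, l2_idx=1, offset=10

Answer: L1[1]=1 -> L2[1][1]=56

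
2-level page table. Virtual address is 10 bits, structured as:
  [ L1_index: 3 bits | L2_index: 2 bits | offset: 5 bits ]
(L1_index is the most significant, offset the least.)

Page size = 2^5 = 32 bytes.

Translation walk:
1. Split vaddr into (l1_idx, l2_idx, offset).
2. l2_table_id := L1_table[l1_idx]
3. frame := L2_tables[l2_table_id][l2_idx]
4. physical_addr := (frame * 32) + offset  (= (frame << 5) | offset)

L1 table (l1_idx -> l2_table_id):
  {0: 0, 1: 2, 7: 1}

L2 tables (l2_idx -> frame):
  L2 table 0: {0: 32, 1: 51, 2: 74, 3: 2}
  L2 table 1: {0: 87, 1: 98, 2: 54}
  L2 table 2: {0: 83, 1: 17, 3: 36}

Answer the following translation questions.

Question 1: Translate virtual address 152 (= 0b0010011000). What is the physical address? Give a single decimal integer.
Answer: 2680

Derivation:
vaddr = 152 = 0b0010011000
Split: l1_idx=1, l2_idx=0, offset=24
L1[1] = 2
L2[2][0] = 83
paddr = 83 * 32 + 24 = 2680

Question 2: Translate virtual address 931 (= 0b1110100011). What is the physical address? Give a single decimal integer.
vaddr = 931 = 0b1110100011
Split: l1_idx=7, l2_idx=1, offset=3
L1[7] = 1
L2[1][1] = 98
paddr = 98 * 32 + 3 = 3139

Answer: 3139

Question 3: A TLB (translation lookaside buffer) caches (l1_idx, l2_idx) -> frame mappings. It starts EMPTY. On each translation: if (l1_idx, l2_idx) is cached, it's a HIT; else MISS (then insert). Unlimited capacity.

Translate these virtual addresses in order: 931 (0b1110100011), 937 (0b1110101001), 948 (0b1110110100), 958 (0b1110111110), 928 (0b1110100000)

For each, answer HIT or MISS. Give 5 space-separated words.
Answer: MISS HIT HIT HIT HIT

Derivation:
vaddr=931: (7,1) not in TLB -> MISS, insert
vaddr=937: (7,1) in TLB -> HIT
vaddr=948: (7,1) in TLB -> HIT
vaddr=958: (7,1) in TLB -> HIT
vaddr=928: (7,1) in TLB -> HIT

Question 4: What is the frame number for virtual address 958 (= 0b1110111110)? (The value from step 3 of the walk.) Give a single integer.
Answer: 98

Derivation:
vaddr = 958: l1_idx=7, l2_idx=1
L1[7] = 1; L2[1][1] = 98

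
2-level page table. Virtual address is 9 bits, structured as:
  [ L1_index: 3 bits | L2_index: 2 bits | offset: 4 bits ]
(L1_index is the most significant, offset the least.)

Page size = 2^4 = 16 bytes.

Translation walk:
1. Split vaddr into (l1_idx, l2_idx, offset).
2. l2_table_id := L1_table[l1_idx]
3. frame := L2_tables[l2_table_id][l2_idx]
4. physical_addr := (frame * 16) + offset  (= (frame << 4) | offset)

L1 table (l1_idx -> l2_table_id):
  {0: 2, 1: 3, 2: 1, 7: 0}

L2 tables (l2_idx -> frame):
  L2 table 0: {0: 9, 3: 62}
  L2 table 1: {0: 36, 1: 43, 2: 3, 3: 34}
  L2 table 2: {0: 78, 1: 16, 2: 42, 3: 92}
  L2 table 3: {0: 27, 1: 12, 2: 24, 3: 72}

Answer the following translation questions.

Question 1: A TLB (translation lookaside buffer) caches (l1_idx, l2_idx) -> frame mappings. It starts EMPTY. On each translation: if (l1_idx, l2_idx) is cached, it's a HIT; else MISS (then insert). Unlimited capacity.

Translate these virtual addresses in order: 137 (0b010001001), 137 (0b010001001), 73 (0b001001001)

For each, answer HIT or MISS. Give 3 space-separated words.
Answer: MISS HIT MISS

Derivation:
vaddr=137: (2,0) not in TLB -> MISS, insert
vaddr=137: (2,0) in TLB -> HIT
vaddr=73: (1,0) not in TLB -> MISS, insert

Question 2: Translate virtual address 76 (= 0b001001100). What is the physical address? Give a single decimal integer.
Answer: 444

Derivation:
vaddr = 76 = 0b001001100
Split: l1_idx=1, l2_idx=0, offset=12
L1[1] = 3
L2[3][0] = 27
paddr = 27 * 16 + 12 = 444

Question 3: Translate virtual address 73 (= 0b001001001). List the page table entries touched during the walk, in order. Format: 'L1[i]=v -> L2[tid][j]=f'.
Answer: L1[1]=3 -> L2[3][0]=27

Derivation:
vaddr = 73 = 0b001001001
Split: l1_idx=1, l2_idx=0, offset=9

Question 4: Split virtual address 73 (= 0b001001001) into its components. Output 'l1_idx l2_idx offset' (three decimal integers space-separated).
vaddr = 73 = 0b001001001
  top 3 bits -> l1_idx = 1
  next 2 bits -> l2_idx = 0
  bottom 4 bits -> offset = 9

Answer: 1 0 9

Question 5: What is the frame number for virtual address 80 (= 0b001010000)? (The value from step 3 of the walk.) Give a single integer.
Answer: 12

Derivation:
vaddr = 80: l1_idx=1, l2_idx=1
L1[1] = 3; L2[3][1] = 12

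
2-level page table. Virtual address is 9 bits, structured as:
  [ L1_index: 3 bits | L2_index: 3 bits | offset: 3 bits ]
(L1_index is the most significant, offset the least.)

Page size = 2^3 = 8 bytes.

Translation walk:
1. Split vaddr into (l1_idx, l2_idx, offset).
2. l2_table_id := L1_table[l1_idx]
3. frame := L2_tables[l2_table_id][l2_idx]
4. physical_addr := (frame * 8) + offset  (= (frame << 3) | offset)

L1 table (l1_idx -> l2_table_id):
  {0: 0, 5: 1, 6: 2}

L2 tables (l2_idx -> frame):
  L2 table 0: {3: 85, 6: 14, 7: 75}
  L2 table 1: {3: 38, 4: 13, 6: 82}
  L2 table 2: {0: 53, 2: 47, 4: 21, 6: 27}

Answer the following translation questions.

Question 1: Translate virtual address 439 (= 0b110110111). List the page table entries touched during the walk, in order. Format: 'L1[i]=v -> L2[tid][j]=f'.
Answer: L1[6]=2 -> L2[2][6]=27

Derivation:
vaddr = 439 = 0b110110111
Split: l1_idx=6, l2_idx=6, offset=7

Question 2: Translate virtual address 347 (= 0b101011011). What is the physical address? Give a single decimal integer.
vaddr = 347 = 0b101011011
Split: l1_idx=5, l2_idx=3, offset=3
L1[5] = 1
L2[1][3] = 38
paddr = 38 * 8 + 3 = 307

Answer: 307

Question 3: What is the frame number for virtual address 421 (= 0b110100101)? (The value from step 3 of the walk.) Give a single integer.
vaddr = 421: l1_idx=6, l2_idx=4
L1[6] = 2; L2[2][4] = 21

Answer: 21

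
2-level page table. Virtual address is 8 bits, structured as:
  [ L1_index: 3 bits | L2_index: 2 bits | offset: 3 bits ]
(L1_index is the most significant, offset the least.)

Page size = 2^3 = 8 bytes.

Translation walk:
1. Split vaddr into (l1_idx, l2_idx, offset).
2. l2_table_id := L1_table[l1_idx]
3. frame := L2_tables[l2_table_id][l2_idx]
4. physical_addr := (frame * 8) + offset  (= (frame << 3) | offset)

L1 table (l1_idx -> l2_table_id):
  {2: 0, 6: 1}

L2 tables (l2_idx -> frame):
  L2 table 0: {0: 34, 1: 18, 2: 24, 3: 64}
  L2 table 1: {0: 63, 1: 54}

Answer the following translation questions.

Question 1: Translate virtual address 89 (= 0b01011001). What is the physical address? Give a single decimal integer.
vaddr = 89 = 0b01011001
Split: l1_idx=2, l2_idx=3, offset=1
L1[2] = 0
L2[0][3] = 64
paddr = 64 * 8 + 1 = 513

Answer: 513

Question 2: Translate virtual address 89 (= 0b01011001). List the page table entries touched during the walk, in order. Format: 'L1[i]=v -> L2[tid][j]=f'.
Answer: L1[2]=0 -> L2[0][3]=64

Derivation:
vaddr = 89 = 0b01011001
Split: l1_idx=2, l2_idx=3, offset=1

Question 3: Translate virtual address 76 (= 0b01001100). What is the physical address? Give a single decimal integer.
vaddr = 76 = 0b01001100
Split: l1_idx=2, l2_idx=1, offset=4
L1[2] = 0
L2[0][1] = 18
paddr = 18 * 8 + 4 = 148

Answer: 148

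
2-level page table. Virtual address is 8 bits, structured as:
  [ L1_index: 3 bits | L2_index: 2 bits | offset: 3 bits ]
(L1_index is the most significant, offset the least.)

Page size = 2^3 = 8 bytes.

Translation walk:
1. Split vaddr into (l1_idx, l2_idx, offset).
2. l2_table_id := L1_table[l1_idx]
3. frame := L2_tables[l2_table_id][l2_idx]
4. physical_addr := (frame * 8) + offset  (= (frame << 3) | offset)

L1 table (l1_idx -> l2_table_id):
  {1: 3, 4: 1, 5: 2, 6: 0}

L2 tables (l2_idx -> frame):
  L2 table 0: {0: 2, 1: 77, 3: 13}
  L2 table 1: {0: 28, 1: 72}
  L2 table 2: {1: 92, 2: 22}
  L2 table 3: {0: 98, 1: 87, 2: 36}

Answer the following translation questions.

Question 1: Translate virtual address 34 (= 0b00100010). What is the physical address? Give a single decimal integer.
Answer: 786

Derivation:
vaddr = 34 = 0b00100010
Split: l1_idx=1, l2_idx=0, offset=2
L1[1] = 3
L2[3][0] = 98
paddr = 98 * 8 + 2 = 786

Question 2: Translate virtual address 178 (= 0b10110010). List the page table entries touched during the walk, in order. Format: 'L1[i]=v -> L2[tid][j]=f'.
vaddr = 178 = 0b10110010
Split: l1_idx=5, l2_idx=2, offset=2

Answer: L1[5]=2 -> L2[2][2]=22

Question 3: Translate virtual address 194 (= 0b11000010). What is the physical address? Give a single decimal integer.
Answer: 18

Derivation:
vaddr = 194 = 0b11000010
Split: l1_idx=6, l2_idx=0, offset=2
L1[6] = 0
L2[0][0] = 2
paddr = 2 * 8 + 2 = 18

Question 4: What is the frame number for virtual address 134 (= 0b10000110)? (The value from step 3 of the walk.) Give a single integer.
Answer: 28

Derivation:
vaddr = 134: l1_idx=4, l2_idx=0
L1[4] = 1; L2[1][0] = 28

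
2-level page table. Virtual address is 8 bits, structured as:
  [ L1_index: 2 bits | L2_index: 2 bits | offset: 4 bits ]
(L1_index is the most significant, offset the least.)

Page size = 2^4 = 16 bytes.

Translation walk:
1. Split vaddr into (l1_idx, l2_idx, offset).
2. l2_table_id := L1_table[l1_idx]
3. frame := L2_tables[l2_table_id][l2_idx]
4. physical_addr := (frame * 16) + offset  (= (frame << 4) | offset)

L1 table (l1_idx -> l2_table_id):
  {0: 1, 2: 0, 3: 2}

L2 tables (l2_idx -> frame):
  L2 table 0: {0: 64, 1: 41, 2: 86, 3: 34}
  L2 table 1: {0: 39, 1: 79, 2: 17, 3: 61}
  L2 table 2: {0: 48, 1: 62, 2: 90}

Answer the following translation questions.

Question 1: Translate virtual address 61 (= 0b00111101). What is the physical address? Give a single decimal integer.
Answer: 989

Derivation:
vaddr = 61 = 0b00111101
Split: l1_idx=0, l2_idx=3, offset=13
L1[0] = 1
L2[1][3] = 61
paddr = 61 * 16 + 13 = 989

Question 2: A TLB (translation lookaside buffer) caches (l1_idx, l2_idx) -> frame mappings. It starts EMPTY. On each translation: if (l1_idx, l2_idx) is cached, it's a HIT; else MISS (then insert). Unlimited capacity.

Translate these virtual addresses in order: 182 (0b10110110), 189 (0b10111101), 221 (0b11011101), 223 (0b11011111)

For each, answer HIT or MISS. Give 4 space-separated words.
vaddr=182: (2,3) not in TLB -> MISS, insert
vaddr=189: (2,3) in TLB -> HIT
vaddr=221: (3,1) not in TLB -> MISS, insert
vaddr=223: (3,1) in TLB -> HIT

Answer: MISS HIT MISS HIT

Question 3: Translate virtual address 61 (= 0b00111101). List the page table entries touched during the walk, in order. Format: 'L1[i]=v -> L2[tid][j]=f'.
Answer: L1[0]=1 -> L2[1][3]=61

Derivation:
vaddr = 61 = 0b00111101
Split: l1_idx=0, l2_idx=3, offset=13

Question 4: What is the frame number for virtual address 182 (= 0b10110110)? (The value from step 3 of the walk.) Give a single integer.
vaddr = 182: l1_idx=2, l2_idx=3
L1[2] = 0; L2[0][3] = 34

Answer: 34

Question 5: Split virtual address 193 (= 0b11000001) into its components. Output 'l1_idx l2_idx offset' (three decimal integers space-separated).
vaddr = 193 = 0b11000001
  top 2 bits -> l1_idx = 3
  next 2 bits -> l2_idx = 0
  bottom 4 bits -> offset = 1

Answer: 3 0 1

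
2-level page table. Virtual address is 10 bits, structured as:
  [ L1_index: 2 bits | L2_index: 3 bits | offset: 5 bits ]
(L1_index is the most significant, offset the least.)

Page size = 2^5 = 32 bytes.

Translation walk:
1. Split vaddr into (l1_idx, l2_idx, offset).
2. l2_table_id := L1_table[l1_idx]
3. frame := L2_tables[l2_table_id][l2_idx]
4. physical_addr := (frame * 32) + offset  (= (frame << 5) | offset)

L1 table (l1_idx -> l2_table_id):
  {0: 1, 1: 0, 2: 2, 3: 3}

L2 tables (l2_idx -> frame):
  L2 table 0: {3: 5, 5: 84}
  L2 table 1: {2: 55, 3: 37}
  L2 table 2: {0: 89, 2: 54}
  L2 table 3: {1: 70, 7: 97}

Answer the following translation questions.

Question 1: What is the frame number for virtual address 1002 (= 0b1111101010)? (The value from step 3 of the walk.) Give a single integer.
vaddr = 1002: l1_idx=3, l2_idx=7
L1[3] = 3; L2[3][7] = 97

Answer: 97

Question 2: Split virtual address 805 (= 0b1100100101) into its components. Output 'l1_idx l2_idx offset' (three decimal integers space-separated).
vaddr = 805 = 0b1100100101
  top 2 bits -> l1_idx = 3
  next 3 bits -> l2_idx = 1
  bottom 5 bits -> offset = 5

Answer: 3 1 5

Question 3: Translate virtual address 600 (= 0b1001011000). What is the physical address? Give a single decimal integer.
vaddr = 600 = 0b1001011000
Split: l1_idx=2, l2_idx=2, offset=24
L1[2] = 2
L2[2][2] = 54
paddr = 54 * 32 + 24 = 1752

Answer: 1752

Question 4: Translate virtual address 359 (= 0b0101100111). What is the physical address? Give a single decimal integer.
Answer: 167

Derivation:
vaddr = 359 = 0b0101100111
Split: l1_idx=1, l2_idx=3, offset=7
L1[1] = 0
L2[0][3] = 5
paddr = 5 * 32 + 7 = 167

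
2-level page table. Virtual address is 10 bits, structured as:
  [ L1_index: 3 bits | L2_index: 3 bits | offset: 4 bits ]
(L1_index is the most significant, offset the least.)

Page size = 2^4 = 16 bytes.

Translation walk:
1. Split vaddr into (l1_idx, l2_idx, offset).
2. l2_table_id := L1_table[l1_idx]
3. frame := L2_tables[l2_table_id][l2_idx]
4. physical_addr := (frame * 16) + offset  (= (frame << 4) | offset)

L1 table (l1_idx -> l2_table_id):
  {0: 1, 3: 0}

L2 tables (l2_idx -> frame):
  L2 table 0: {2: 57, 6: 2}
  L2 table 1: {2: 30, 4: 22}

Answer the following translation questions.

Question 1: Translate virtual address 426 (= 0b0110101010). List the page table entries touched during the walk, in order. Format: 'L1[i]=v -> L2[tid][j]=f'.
vaddr = 426 = 0b0110101010
Split: l1_idx=3, l2_idx=2, offset=10

Answer: L1[3]=0 -> L2[0][2]=57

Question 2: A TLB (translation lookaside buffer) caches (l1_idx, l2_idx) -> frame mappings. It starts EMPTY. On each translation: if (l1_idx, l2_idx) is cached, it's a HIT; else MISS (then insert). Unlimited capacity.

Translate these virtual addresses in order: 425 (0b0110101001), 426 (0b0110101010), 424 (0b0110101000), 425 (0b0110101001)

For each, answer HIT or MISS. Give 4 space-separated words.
vaddr=425: (3,2) not in TLB -> MISS, insert
vaddr=426: (3,2) in TLB -> HIT
vaddr=424: (3,2) in TLB -> HIT
vaddr=425: (3,2) in TLB -> HIT

Answer: MISS HIT HIT HIT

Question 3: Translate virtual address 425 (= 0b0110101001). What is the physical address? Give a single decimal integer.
Answer: 921

Derivation:
vaddr = 425 = 0b0110101001
Split: l1_idx=3, l2_idx=2, offset=9
L1[3] = 0
L2[0][2] = 57
paddr = 57 * 16 + 9 = 921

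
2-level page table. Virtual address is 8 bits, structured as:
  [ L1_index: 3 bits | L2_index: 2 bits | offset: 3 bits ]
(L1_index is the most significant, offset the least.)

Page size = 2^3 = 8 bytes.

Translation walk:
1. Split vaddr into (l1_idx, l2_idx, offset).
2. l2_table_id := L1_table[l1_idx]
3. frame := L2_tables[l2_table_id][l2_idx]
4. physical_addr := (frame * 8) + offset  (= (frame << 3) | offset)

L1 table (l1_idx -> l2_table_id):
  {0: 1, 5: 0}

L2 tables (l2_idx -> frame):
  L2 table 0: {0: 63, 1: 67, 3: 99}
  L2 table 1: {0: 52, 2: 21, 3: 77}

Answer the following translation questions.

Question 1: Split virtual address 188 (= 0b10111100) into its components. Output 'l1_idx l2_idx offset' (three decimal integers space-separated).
vaddr = 188 = 0b10111100
  top 3 bits -> l1_idx = 5
  next 2 bits -> l2_idx = 3
  bottom 3 bits -> offset = 4

Answer: 5 3 4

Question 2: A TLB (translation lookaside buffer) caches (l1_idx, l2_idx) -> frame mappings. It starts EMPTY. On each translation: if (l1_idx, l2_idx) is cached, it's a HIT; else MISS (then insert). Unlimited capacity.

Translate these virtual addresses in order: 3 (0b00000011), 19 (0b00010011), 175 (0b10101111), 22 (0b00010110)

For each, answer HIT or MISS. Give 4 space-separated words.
Answer: MISS MISS MISS HIT

Derivation:
vaddr=3: (0,0) not in TLB -> MISS, insert
vaddr=19: (0,2) not in TLB -> MISS, insert
vaddr=175: (5,1) not in TLB -> MISS, insert
vaddr=22: (0,2) in TLB -> HIT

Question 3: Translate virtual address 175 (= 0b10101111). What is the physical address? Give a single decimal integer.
Answer: 543

Derivation:
vaddr = 175 = 0b10101111
Split: l1_idx=5, l2_idx=1, offset=7
L1[5] = 0
L2[0][1] = 67
paddr = 67 * 8 + 7 = 543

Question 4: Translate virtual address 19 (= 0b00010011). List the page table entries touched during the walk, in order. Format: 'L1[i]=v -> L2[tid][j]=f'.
Answer: L1[0]=1 -> L2[1][2]=21

Derivation:
vaddr = 19 = 0b00010011
Split: l1_idx=0, l2_idx=2, offset=3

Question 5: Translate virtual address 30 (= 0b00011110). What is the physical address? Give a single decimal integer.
Answer: 622

Derivation:
vaddr = 30 = 0b00011110
Split: l1_idx=0, l2_idx=3, offset=6
L1[0] = 1
L2[1][3] = 77
paddr = 77 * 8 + 6 = 622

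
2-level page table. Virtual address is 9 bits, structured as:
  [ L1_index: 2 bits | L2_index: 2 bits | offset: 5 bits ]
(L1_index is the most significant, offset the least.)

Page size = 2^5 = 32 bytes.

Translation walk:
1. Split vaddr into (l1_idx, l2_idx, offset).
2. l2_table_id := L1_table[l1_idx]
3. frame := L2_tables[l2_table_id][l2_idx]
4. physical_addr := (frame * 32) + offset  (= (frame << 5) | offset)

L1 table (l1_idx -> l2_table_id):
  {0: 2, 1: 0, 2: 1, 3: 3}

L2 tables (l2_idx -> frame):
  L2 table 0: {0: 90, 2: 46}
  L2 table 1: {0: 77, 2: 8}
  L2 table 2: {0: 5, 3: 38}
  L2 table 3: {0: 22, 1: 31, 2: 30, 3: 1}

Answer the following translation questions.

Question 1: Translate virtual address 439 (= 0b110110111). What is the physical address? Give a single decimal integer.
Answer: 1015

Derivation:
vaddr = 439 = 0b110110111
Split: l1_idx=3, l2_idx=1, offset=23
L1[3] = 3
L2[3][1] = 31
paddr = 31 * 32 + 23 = 1015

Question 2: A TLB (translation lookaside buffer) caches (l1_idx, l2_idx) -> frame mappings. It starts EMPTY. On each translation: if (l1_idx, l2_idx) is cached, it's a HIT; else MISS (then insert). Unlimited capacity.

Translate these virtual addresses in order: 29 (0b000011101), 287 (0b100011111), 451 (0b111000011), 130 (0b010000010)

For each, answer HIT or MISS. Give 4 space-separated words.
Answer: MISS MISS MISS MISS

Derivation:
vaddr=29: (0,0) not in TLB -> MISS, insert
vaddr=287: (2,0) not in TLB -> MISS, insert
vaddr=451: (3,2) not in TLB -> MISS, insert
vaddr=130: (1,0) not in TLB -> MISS, insert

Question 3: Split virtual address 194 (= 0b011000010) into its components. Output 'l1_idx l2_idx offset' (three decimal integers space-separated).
Answer: 1 2 2

Derivation:
vaddr = 194 = 0b011000010
  top 2 bits -> l1_idx = 1
  next 2 bits -> l2_idx = 2
  bottom 5 bits -> offset = 2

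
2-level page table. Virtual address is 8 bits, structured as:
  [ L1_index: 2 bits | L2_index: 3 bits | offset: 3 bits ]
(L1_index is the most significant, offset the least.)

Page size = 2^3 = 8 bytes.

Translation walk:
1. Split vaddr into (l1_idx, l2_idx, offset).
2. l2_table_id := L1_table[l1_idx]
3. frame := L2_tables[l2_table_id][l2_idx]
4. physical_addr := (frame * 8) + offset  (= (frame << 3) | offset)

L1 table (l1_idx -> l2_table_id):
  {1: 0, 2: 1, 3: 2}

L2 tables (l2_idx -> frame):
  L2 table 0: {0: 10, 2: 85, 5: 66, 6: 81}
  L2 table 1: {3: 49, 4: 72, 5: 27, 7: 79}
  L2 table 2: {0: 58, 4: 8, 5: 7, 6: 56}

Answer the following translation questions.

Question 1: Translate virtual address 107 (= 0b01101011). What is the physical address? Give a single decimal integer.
vaddr = 107 = 0b01101011
Split: l1_idx=1, l2_idx=5, offset=3
L1[1] = 0
L2[0][5] = 66
paddr = 66 * 8 + 3 = 531

Answer: 531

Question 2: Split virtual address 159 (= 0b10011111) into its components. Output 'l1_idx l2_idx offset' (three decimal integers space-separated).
vaddr = 159 = 0b10011111
  top 2 bits -> l1_idx = 2
  next 3 bits -> l2_idx = 3
  bottom 3 bits -> offset = 7

Answer: 2 3 7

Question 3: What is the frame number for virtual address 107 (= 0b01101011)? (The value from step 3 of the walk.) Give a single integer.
Answer: 66

Derivation:
vaddr = 107: l1_idx=1, l2_idx=5
L1[1] = 0; L2[0][5] = 66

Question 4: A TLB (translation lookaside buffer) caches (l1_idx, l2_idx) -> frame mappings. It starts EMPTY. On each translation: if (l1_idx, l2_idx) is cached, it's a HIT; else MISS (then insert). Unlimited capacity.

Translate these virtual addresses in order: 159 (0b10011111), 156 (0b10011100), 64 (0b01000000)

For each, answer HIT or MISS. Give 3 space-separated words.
Answer: MISS HIT MISS

Derivation:
vaddr=159: (2,3) not in TLB -> MISS, insert
vaddr=156: (2,3) in TLB -> HIT
vaddr=64: (1,0) not in TLB -> MISS, insert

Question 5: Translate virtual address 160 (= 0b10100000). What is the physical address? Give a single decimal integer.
Answer: 576

Derivation:
vaddr = 160 = 0b10100000
Split: l1_idx=2, l2_idx=4, offset=0
L1[2] = 1
L2[1][4] = 72
paddr = 72 * 8 + 0 = 576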